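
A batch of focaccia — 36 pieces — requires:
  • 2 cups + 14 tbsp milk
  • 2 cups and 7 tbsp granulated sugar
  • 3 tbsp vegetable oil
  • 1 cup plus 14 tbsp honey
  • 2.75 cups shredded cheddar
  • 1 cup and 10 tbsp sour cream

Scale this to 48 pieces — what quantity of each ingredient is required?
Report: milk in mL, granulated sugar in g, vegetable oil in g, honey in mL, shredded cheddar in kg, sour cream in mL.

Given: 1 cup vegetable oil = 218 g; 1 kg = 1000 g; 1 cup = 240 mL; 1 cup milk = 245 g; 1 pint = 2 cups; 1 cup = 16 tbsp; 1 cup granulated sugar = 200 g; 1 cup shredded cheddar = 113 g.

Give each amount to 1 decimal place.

Scaling factor: 48/36 = 4/3.
milk: (2 cup + 14 tbsp = 2.875 cup) × 4/3 × 240 mL/cup = 920.0 mL
granulated sugar: (2 cup + 7 tbsp = 2.4375 cup) × 4/3 × 200 g/cup = 650.0 g
vegetable oil: 3 tbsp × 4/3 ÷ 16 tbsp/cup × 218 g/cup = 54.5 g
honey: (1 cup + 14 tbsp = 1.875 cup) × 4/3 × 240 mL/cup = 600.0 mL
shredded cheddar: 2.75 cup × 4/3 × 113 g/cup ÷ 1000 g/kg ≈ 0.4 kg
sour cream: (1 cup + 10 tbsp = 1.625 cup) × 4/3 × 240 mL/cup = 520.0 mL

milk: 920.0 mL; granulated sugar: 650.0 g; vegetable oil: 54.5 g; honey: 600.0 mL; shredded cheddar: 0.4 kg; sour cream: 520.0 mL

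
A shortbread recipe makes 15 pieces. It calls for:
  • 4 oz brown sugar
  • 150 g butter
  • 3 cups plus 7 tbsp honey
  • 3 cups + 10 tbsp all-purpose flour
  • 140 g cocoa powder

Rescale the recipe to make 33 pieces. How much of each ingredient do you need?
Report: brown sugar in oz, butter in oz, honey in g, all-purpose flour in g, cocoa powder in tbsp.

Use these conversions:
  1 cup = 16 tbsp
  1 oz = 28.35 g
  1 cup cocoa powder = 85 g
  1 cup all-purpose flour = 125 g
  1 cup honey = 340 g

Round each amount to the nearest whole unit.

Scaling factor: 33/15 = 11/5 = 2.2.
brown sugar: 4 oz × 11/5 ≈ 9 oz
butter: 150 g × 11/5 ÷ 28.35 g/oz ≈ 12 oz
honey: (3 cup + 7 tbsp = 3.4375 cup) × 11/5 × 340 g/cup ≈ 2571 g
all-purpose flour: (3 cup + 10 tbsp = 3.625 cup) × 11/5 × 125 g/cup ≈ 997 g
cocoa powder: 140 g × 11/5 ÷ 85 g/cup × 16 tbsp/cup ≈ 58 tbsp

brown sugar: 9 oz; butter: 12 oz; honey: 2571 g; all-purpose flour: 997 g; cocoa powder: 58 tbsp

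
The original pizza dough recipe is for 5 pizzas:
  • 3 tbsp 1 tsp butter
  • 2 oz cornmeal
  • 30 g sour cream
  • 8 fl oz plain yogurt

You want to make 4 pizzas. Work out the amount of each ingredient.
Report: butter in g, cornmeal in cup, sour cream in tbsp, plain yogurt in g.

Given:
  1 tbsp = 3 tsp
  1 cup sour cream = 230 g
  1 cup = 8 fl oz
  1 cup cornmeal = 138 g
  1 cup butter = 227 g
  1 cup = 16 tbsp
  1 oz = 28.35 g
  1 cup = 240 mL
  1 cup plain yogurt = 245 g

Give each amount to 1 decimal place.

Scaling factor: 4/5 = 0.8.
butter: (3 tbsp + 1 tsp = 10/3 tbsp) × 4/5 ÷ 16 tbsp/cup × 227 g/cup ≈ 37.8 g
cornmeal: 2 oz × 4/5 × 28.35 g/oz ÷ 138 g/cup ≈ 0.3 cup
sour cream: 30 g × 4/5 ÷ 230 g/cup × 16 tbsp/cup ≈ 1.7 tbsp
plain yogurt: 8 fl oz × 4/5 ÷ 8 fl oz/cup × 245 g/cup = 196.0 g

butter: 37.8 g; cornmeal: 0.3 cup; sour cream: 1.7 tbsp; plain yogurt: 196.0 g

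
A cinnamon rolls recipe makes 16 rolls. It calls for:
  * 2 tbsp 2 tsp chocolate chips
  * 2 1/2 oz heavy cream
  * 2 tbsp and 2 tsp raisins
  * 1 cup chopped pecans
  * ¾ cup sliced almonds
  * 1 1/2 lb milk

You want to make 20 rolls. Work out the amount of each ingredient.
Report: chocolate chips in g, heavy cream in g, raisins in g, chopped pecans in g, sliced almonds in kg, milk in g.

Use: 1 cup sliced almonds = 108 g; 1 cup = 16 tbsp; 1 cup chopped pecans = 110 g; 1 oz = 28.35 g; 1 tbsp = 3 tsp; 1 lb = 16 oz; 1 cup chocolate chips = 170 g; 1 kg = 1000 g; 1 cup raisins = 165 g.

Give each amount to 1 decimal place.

Scaling factor: 20/16 = 5/4 = 1.25.
chocolate chips: (2 tbsp + 2 tsp = 8/3 tbsp) × 5/4 ÷ 16 tbsp/cup × 170 g/cup ≈ 35.4 g
heavy cream: 2.5 oz × 5/4 × 28.35 g/oz ≈ 88.6 g
raisins: (2 tbsp + 2 tsp = 8/3 tbsp) × 5/4 ÷ 16 tbsp/cup × 165 g/cup ≈ 34.4 g
chopped pecans: 1 cup × 5/4 × 110 g/cup = 137.5 g
sliced almonds: 0.75 cup × 5/4 × 108 g/cup ÷ 1000 g/kg ≈ 0.1 kg
milk: 1.5 lb × 5/4 × 16 oz/lb × 28.35 g/oz = 850.5 g

chocolate chips: 35.4 g; heavy cream: 88.6 g; raisins: 34.4 g; chopped pecans: 137.5 g; sliced almonds: 0.1 kg; milk: 850.5 g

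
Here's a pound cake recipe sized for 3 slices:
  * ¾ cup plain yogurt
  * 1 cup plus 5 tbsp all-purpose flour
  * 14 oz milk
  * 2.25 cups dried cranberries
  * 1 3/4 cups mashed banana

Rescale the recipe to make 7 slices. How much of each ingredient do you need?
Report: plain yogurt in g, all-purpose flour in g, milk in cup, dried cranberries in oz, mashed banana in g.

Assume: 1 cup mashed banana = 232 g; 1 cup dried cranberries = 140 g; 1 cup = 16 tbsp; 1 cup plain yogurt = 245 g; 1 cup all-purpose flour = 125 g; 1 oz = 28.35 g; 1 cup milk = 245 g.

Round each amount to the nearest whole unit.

plain yogurt: 429 g; all-purpose flour: 383 g; milk: 4 cup; dried cranberries: 26 oz; mashed banana: 947 g

Scaling factor: 7/3.
plain yogurt: 0.75 cup × 7/3 × 245 g/cup ≈ 429 g
all-purpose flour: (1 cup + 5 tbsp = 1.3125 cup) × 7/3 × 125 g/cup ≈ 383 g
milk: 14 oz × 7/3 × 28.35 g/oz ÷ 245 g/cup ≈ 4 cup
dried cranberries: 2.25 cup × 7/3 × 140 g/cup ÷ 28.35 g/oz ≈ 26 oz
mashed banana: 1.75 cup × 7/3 × 232 g/cup ≈ 947 g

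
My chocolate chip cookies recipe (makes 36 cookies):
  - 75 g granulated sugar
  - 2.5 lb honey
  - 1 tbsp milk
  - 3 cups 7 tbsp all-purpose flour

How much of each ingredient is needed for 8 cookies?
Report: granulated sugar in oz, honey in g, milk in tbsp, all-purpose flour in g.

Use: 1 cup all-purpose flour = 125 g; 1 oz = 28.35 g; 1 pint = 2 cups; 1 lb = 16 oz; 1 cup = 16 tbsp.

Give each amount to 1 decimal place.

Scaling factor: 8/36 = 2/9.
granulated sugar: 75 g × 2/9 ÷ 28.35 g/oz ≈ 0.6 oz
honey: 2.5 lb × 2/9 × 16 oz/lb × 28.35 g/oz = 252.0 g
milk: 1 tbsp × 2/9 ≈ 0.2 tbsp
all-purpose flour: (3 cup + 7 tbsp = 3.4375 cup) × 2/9 × 125 g/cup ≈ 95.5 g

granulated sugar: 0.6 oz; honey: 252.0 g; milk: 0.2 tbsp; all-purpose flour: 95.5 g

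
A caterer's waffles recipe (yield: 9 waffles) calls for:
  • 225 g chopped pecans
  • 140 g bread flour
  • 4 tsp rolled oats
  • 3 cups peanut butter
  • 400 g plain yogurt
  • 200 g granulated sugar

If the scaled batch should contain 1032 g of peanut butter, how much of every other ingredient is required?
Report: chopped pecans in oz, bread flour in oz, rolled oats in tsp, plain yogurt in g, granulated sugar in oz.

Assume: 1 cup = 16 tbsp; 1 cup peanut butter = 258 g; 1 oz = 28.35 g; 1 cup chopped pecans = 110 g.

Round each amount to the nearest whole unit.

chopped pecans: 11 oz; bread flour: 7 oz; rolled oats: 5 tsp; plain yogurt: 533 g; granulated sugar: 9 oz

The original recipe has 774 g of peanut butter, so the scaling factor is 1032 ÷ 774 = 4/3.
chopped pecans: 225 g × 4/3 ÷ 28.35 g/oz ≈ 11 oz
bread flour: 140 g × 4/3 ÷ 28.35 g/oz ≈ 7 oz
rolled oats: 4 tsp × 4/3 ≈ 5 tsp
plain yogurt: 400 g × 4/3 ≈ 533 g
granulated sugar: 200 g × 4/3 ÷ 28.35 g/oz ≈ 9 oz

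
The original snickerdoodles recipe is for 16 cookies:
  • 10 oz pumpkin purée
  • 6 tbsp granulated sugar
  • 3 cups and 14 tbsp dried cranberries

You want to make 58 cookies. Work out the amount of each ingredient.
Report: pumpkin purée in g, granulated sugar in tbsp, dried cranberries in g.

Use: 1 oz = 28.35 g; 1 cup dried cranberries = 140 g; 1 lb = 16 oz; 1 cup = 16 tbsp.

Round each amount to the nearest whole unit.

Scaling factor: 58/16 = 29/8 = 3.625.
pumpkin purée: 10 oz × 29/8 × 28.35 g/oz ≈ 1028 g
granulated sugar: 6 tbsp × 29/8 ≈ 22 tbsp
dried cranberries: (3 cup + 14 tbsp = 3.875 cup) × 29/8 × 140 g/cup ≈ 1967 g

pumpkin purée: 1028 g; granulated sugar: 22 tbsp; dried cranberries: 1967 g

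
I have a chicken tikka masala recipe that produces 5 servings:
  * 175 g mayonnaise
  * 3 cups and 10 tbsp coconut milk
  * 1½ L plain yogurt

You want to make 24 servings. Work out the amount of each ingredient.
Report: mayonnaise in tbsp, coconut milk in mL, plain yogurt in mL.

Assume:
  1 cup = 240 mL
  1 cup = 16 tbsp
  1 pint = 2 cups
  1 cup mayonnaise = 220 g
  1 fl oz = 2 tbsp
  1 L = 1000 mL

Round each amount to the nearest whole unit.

Scaling factor: 24/5 = 4.8.
mayonnaise: 175 g × 24/5 ÷ 220 g/cup × 16 tbsp/cup ≈ 61 tbsp
coconut milk: (3 cup + 10 tbsp = 3.625 cup) × 24/5 × 240 mL/cup = 4176 mL
plain yogurt: 1.5 L × 24/5 × 1000 mL/L = 7200 mL

mayonnaise: 61 tbsp; coconut milk: 4176 mL; plain yogurt: 7200 mL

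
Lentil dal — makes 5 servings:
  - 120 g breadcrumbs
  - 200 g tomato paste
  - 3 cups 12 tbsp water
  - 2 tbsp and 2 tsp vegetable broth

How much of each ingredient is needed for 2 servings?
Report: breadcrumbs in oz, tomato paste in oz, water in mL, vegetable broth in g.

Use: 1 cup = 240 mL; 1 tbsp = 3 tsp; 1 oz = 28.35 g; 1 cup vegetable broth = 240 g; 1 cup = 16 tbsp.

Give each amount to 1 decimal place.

Scaling factor: 2/5 = 0.4.
breadcrumbs: 120 g × 2/5 ÷ 28.35 g/oz ≈ 1.7 oz
tomato paste: 200 g × 2/5 ÷ 28.35 g/oz ≈ 2.8 oz
water: (3 cup + 12 tbsp = 3.75 cup) × 2/5 × 240 mL/cup = 360.0 mL
vegetable broth: (2 tbsp + 2 tsp = 8/3 tbsp) × 2/5 ÷ 16 tbsp/cup × 240 g/cup = 16.0 g

breadcrumbs: 1.7 oz; tomato paste: 2.8 oz; water: 360.0 mL; vegetable broth: 16.0 g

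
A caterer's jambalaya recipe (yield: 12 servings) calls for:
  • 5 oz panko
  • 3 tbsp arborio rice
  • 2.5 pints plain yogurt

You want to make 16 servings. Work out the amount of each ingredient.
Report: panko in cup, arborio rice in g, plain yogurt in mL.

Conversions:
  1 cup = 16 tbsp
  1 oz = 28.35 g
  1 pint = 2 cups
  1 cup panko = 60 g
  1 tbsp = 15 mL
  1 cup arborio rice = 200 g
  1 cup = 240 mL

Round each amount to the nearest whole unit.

panko: 3 cup; arborio rice: 50 g; plain yogurt: 1600 mL

Scaling factor: 16/12 = 4/3.
panko: 5 oz × 4/3 × 28.35 g/oz ÷ 60 g/cup ≈ 3 cup
arborio rice: 3 tbsp × 4/3 ÷ 16 tbsp/cup × 200 g/cup = 50 g
plain yogurt: 2.5 pint × 4/3 × 2 cup/pint × 240 mL/cup = 1600 mL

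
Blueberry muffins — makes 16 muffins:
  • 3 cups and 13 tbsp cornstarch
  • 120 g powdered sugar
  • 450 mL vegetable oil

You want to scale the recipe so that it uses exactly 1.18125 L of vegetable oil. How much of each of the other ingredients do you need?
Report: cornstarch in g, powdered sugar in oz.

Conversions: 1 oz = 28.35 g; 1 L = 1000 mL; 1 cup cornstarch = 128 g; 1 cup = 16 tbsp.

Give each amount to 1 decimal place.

The original recipe has 0.45 L of vegetable oil, so the scaling factor is 1.18125 ÷ 0.45 = 21/8 = 2.625.
cornstarch: (3 cup + 13 tbsp = 3.8125 cup) × 21/8 × 128 g/cup = 1281.0 g
powdered sugar: 120 g × 21/8 ÷ 28.35 g/oz ≈ 11.1 oz

cornstarch: 1281.0 g; powdered sugar: 11.1 oz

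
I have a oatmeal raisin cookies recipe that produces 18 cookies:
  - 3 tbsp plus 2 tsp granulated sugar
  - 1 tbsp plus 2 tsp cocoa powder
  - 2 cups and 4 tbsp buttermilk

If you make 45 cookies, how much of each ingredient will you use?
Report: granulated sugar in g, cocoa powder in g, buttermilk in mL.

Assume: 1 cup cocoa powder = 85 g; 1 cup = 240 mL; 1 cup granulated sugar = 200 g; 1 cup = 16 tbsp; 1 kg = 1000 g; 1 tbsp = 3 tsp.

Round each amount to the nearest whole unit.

Scaling factor: 45/18 = 5/2 = 2.5.
granulated sugar: (3 tbsp + 2 tsp = 11/3 tbsp) × 5/2 ÷ 16 tbsp/cup × 200 g/cup ≈ 115 g
cocoa powder: (1 tbsp + 2 tsp = 5/3 tbsp) × 5/2 ÷ 16 tbsp/cup × 85 g/cup ≈ 22 g
buttermilk: (2 cup + 4 tbsp = 2.25 cup) × 5/2 × 240 mL/cup = 1350 mL

granulated sugar: 115 g; cocoa powder: 22 g; buttermilk: 1350 mL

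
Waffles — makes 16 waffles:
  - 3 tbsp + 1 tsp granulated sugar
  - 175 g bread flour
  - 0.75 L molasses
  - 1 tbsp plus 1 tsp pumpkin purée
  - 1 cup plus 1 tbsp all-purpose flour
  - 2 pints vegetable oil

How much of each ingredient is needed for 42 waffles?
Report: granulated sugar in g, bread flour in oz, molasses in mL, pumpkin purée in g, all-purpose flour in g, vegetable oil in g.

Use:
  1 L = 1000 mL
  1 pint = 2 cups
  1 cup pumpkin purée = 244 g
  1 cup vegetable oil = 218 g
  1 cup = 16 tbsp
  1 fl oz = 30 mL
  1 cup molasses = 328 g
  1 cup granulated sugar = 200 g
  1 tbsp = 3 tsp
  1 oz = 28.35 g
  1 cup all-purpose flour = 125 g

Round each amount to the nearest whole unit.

granulated sugar: 109 g; bread flour: 16 oz; molasses: 1969 mL; pumpkin purée: 53 g; all-purpose flour: 349 g; vegetable oil: 2289 g

Scaling factor: 42/16 = 21/8 = 2.625.
granulated sugar: (3 tbsp + 1 tsp = 10/3 tbsp) × 21/8 ÷ 16 tbsp/cup × 200 g/cup ≈ 109 g
bread flour: 175 g × 21/8 ÷ 28.35 g/oz ≈ 16 oz
molasses: 0.75 L × 21/8 × 1000 mL/L ≈ 1969 mL
pumpkin purée: (1 tbsp + 1 tsp = 4/3 tbsp) × 21/8 ÷ 16 tbsp/cup × 244 g/cup ≈ 53 g
all-purpose flour: (1 cup + 1 tbsp = 1.0625 cup) × 21/8 × 125 g/cup ≈ 349 g
vegetable oil: 2 pint × 21/8 × 2 cup/pint × 218 g/cup = 2289 g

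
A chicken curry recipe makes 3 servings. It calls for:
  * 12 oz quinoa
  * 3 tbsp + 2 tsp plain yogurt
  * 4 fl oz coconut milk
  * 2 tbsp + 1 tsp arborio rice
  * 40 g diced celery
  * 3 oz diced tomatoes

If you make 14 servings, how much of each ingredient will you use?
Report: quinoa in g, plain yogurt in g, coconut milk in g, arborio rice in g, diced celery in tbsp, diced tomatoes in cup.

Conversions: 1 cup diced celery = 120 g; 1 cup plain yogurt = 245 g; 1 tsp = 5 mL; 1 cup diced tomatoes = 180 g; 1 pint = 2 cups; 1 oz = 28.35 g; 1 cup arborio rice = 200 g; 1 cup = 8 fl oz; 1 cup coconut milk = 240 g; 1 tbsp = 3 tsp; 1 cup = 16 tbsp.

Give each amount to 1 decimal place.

Scaling factor: 14/3.
quinoa: 12 oz × 14/3 × 28.35 g/oz = 1587.6 g
plain yogurt: (3 tbsp + 2 tsp = 11/3 tbsp) × 14/3 ÷ 16 tbsp/cup × 245 g/cup ≈ 262.0 g
coconut milk: 4 fl oz × 14/3 ÷ 8 fl oz/cup × 240 g/cup = 560.0 g
arborio rice: (2 tbsp + 1 tsp = 7/3 tbsp) × 14/3 ÷ 16 tbsp/cup × 200 g/cup ≈ 136.1 g
diced celery: 40 g × 14/3 ÷ 120 g/cup × 16 tbsp/cup ≈ 24.9 tbsp
diced tomatoes: 3 oz × 14/3 × 28.35 g/oz ÷ 180 g/cup ≈ 2.2 cup

quinoa: 1587.6 g; plain yogurt: 262.0 g; coconut milk: 560.0 g; arborio rice: 136.1 g; diced celery: 24.9 tbsp; diced tomatoes: 2.2 cup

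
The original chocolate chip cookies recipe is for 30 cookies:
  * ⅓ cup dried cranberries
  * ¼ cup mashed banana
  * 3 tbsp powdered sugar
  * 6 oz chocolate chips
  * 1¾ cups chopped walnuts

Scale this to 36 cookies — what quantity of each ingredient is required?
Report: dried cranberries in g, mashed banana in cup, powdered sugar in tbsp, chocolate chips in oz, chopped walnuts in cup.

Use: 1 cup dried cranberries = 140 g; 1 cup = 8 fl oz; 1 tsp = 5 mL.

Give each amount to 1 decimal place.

dried cranberries: 56.0 g; mashed banana: 0.3 cup; powdered sugar: 3.6 tbsp; chocolate chips: 7.2 oz; chopped walnuts: 2.1 cup

Scaling factor: 36/30 = 6/5 = 1.2.
dried cranberries: 1/3 cup × 6/5 × 140 g/cup = 56.0 g
mashed banana: 0.25 cup × 6/5 = 0.3 cup
powdered sugar: 3 tbsp × 6/5 = 3.6 tbsp
chocolate chips: 6 oz × 6/5 = 7.2 oz
chopped walnuts: 1.75 cup × 6/5 = 2.1 cup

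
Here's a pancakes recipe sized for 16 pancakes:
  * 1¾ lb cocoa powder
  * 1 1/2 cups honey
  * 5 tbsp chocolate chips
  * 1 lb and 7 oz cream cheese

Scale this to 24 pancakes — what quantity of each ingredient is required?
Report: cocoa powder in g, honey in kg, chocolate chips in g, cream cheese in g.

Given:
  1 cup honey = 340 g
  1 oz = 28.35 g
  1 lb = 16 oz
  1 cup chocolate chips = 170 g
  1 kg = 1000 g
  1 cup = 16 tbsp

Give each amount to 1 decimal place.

Scaling factor: 24/16 = 3/2 = 1.5.
cocoa powder: 1.75 lb × 3/2 × 16 oz/lb × 28.35 g/oz = 1190.7 g
honey: 1.5 cup × 3/2 × 340 g/cup ÷ 1000 g/kg ≈ 0.8 kg
chocolate chips: 5 tbsp × 3/2 ÷ 16 tbsp/cup × 170 g/cup ≈ 79.7 g
cream cheese: (1 lb + 7 oz = 1.4375 lb) × 3/2 × 16 oz/lb × 28.35 g/oz ≈ 978.1 g

cocoa powder: 1190.7 g; honey: 0.8 kg; chocolate chips: 79.7 g; cream cheese: 978.1 g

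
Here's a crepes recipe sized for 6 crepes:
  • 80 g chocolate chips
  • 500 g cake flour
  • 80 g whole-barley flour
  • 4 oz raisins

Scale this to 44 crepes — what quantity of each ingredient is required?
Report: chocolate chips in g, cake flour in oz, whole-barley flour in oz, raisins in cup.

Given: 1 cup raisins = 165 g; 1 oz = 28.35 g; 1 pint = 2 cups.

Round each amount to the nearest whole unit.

chocolate chips: 587 g; cake flour: 129 oz; whole-barley flour: 21 oz; raisins: 5 cup

Scaling factor: 44/6 = 22/3.
chocolate chips: 80 g × 22/3 ≈ 587 g
cake flour: 500 g × 22/3 ÷ 28.35 g/oz ≈ 129 oz
whole-barley flour: 80 g × 22/3 ÷ 28.35 g/oz ≈ 21 oz
raisins: 4 oz × 22/3 × 28.35 g/oz ÷ 165 g/cup ≈ 5 cup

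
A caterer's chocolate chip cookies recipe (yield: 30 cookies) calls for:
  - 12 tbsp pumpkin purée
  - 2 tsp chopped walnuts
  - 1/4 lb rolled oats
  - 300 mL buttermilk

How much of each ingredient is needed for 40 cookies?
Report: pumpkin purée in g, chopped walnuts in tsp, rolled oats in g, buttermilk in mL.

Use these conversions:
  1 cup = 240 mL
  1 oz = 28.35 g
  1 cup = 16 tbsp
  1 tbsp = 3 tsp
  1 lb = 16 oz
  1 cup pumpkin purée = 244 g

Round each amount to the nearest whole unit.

pumpkin purée: 244 g; chopped walnuts: 3 tsp; rolled oats: 151 g; buttermilk: 400 mL

Scaling factor: 40/30 = 4/3.
pumpkin purée: 12 tbsp × 4/3 ÷ 16 tbsp/cup × 244 g/cup = 244 g
chopped walnuts: 2 tsp × 4/3 ≈ 3 tsp
rolled oats: 0.25 lb × 4/3 × 16 oz/lb × 28.35 g/oz ≈ 151 g
buttermilk: 300 mL × 4/3 = 400 mL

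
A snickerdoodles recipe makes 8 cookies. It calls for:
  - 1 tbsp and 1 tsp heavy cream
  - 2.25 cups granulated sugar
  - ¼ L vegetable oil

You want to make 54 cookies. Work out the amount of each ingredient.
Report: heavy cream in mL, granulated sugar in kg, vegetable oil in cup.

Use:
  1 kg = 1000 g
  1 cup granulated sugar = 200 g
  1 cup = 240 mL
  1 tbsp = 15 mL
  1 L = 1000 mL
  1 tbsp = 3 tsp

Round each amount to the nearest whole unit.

heavy cream: 135 mL; granulated sugar: 3 kg; vegetable oil: 7 cup

Scaling factor: 54/8 = 27/4 = 6.75.
heavy cream: (1 tbsp + 1 tsp = 4/3 tbsp) × 27/4 × 15 mL/tbsp = 135 mL
granulated sugar: 2.25 cup × 27/4 × 200 g/cup ÷ 1000 g/kg ≈ 3 kg
vegetable oil: 0.25 L × 27/4 × 1000 mL/L ÷ 240 mL/cup ≈ 7 cup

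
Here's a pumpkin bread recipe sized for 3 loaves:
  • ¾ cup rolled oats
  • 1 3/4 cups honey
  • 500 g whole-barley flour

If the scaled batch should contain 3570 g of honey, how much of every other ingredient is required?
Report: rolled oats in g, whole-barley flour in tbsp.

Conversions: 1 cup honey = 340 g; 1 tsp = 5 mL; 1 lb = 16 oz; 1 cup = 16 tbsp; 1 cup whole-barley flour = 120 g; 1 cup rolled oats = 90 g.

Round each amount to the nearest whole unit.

rolled oats: 405 g; whole-barley flour: 400 tbsp

The original recipe has 595 g of honey, so the scaling factor is 3570 ÷ 595 = 6.
rolled oats: 0.75 cup × 6 × 90 g/cup = 405 g
whole-barley flour: 500 g × 6 ÷ 120 g/cup × 16 tbsp/cup = 400 tbsp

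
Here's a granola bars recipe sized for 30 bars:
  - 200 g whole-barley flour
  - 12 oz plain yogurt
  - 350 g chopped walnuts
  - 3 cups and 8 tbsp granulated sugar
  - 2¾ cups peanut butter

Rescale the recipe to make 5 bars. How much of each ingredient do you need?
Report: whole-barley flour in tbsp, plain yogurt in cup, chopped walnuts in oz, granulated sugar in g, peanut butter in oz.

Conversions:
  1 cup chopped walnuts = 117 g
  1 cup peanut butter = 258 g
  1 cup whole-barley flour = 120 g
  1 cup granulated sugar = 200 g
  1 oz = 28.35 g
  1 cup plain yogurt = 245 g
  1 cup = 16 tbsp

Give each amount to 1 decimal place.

whole-barley flour: 4.4 tbsp; plain yogurt: 0.2 cup; chopped walnuts: 2.1 oz; granulated sugar: 116.7 g; peanut butter: 4.2 oz

Scaling factor: 5/30 = 1/6.
whole-barley flour: 200 g × 1/6 ÷ 120 g/cup × 16 tbsp/cup ≈ 4.4 tbsp
plain yogurt: 12 oz × 1/6 × 28.35 g/oz ÷ 245 g/cup ≈ 0.2 cup
chopped walnuts: 350 g × 1/6 ÷ 28.35 g/oz ≈ 2.1 oz
granulated sugar: (3 cup + 8 tbsp = 3.5 cup) × 1/6 × 200 g/cup ≈ 116.7 g
peanut butter: 2.75 cup × 1/6 × 258 g/cup ÷ 28.35 g/oz ≈ 4.2 oz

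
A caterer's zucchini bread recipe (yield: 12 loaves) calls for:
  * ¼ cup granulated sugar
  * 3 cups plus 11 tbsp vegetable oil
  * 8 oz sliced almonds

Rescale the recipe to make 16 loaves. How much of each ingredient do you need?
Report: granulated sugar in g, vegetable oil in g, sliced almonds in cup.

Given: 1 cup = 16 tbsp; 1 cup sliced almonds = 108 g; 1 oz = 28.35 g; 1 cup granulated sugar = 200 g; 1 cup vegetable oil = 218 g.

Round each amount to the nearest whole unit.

granulated sugar: 67 g; vegetable oil: 1072 g; sliced almonds: 3 cup

Scaling factor: 16/12 = 4/3.
granulated sugar: 0.25 cup × 4/3 × 200 g/cup ≈ 67 g
vegetable oil: (3 cup + 11 tbsp = 3.6875 cup) × 4/3 × 218 g/cup ≈ 1072 g
sliced almonds: 8 oz × 4/3 × 28.35 g/oz ÷ 108 g/cup ≈ 3 cup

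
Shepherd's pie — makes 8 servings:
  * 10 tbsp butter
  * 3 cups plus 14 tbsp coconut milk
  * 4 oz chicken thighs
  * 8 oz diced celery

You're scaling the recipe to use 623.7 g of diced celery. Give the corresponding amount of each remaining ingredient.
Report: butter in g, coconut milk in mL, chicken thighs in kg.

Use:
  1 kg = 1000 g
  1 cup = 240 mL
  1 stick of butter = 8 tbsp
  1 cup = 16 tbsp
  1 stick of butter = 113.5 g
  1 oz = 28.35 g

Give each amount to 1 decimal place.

The original recipe has 226.8 g of diced celery, so the scaling factor is 623.7 ÷ 226.8 = 11/4 = 2.75.
butter: 10 tbsp × 11/4 ÷ 8 tbsp/stick × 113.5 g/stick ≈ 390.2 g
coconut milk: (3 cup + 14 tbsp = 3.875 cup) × 11/4 × 240 mL/cup = 2557.5 mL
chicken thighs: 4 oz × 11/4 × 28.35 g/oz ÷ 1000 g/kg ≈ 0.3 kg

butter: 390.2 g; coconut milk: 2557.5 mL; chicken thighs: 0.3 kg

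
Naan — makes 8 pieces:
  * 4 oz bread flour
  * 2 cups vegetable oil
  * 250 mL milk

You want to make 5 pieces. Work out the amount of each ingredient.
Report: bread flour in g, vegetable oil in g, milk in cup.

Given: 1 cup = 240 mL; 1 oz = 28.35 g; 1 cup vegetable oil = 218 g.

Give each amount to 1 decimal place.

Scaling factor: 5/8 = 0.625.
bread flour: 4 oz × 5/8 × 28.35 g/oz ≈ 70.9 g
vegetable oil: 2 cup × 5/8 × 218 g/cup = 272.5 g
milk: 250 mL × 5/8 ÷ 240 mL/cup ≈ 0.7 cup

bread flour: 70.9 g; vegetable oil: 272.5 g; milk: 0.7 cup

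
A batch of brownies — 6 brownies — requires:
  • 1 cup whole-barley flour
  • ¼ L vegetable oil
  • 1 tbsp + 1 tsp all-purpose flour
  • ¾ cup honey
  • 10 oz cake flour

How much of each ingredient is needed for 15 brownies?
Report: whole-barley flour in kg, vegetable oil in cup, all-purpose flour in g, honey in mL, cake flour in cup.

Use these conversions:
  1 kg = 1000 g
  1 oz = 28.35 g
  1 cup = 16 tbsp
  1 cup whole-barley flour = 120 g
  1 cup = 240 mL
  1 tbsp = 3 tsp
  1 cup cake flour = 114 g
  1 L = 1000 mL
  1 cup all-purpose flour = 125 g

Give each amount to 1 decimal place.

whole-barley flour: 0.3 kg; vegetable oil: 2.6 cup; all-purpose flour: 26.0 g; honey: 450.0 mL; cake flour: 6.2 cup

Scaling factor: 15/6 = 5/2 = 2.5.
whole-barley flour: 1 cup × 5/2 × 120 g/cup ÷ 1000 g/kg = 0.3 kg
vegetable oil: 0.25 L × 5/2 × 1000 mL/L ÷ 240 mL/cup ≈ 2.6 cup
all-purpose flour: (1 tbsp + 1 tsp = 4/3 tbsp) × 5/2 ÷ 16 tbsp/cup × 125 g/cup ≈ 26.0 g
honey: 0.75 cup × 5/2 × 240 mL/cup = 450.0 mL
cake flour: 10 oz × 5/2 × 28.35 g/oz ÷ 114 g/cup ≈ 6.2 cup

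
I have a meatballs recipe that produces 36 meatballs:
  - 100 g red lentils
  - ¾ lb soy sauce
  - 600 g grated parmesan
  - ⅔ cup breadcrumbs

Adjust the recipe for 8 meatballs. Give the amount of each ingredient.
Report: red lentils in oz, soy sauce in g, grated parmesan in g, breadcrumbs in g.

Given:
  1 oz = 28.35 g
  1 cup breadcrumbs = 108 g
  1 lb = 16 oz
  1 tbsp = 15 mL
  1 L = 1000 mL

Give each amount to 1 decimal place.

Scaling factor: 8/36 = 2/9.
red lentils: 100 g × 2/9 ÷ 28.35 g/oz ≈ 0.8 oz
soy sauce: 0.75 lb × 2/9 × 16 oz/lb × 28.35 g/oz = 75.6 g
grated parmesan: 600 g × 2/9 ≈ 133.3 g
breadcrumbs: 2/3 cup × 2/9 × 108 g/cup = 16.0 g

red lentils: 0.8 oz; soy sauce: 75.6 g; grated parmesan: 133.3 g; breadcrumbs: 16.0 g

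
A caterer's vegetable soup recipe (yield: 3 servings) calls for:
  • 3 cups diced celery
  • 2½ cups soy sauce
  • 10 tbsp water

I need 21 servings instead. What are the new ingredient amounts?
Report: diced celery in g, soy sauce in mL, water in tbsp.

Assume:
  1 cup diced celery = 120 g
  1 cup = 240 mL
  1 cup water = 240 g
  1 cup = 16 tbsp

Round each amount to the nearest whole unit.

Scaling factor: 21/3 = 7.
diced celery: 3 cup × 7 × 120 g/cup = 2520 g
soy sauce: 2.5 cup × 7 × 240 mL/cup = 4200 mL
water: 10 tbsp × 7 = 70 tbsp

diced celery: 2520 g; soy sauce: 4200 mL; water: 70 tbsp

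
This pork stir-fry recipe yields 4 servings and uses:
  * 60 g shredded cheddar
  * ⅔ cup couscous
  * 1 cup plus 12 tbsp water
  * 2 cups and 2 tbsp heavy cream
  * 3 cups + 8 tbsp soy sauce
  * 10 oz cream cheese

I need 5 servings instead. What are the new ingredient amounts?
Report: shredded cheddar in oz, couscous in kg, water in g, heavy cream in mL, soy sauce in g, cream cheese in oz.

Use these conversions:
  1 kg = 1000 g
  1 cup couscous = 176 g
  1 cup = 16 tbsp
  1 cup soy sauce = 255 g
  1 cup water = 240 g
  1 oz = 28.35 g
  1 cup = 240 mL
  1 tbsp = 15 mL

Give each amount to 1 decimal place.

shredded cheddar: 2.6 oz; couscous: 0.1 kg; water: 525.0 g; heavy cream: 637.5 mL; soy sauce: 1115.6 g; cream cheese: 12.5 oz

Scaling factor: 5/4 = 1.25.
shredded cheddar: 60 g × 5/4 ÷ 28.35 g/oz ≈ 2.6 oz
couscous: 2/3 cup × 5/4 × 176 g/cup ÷ 1000 g/kg ≈ 0.1 kg
water: (1 cup + 12 tbsp = 1.75 cup) × 5/4 × 240 g/cup = 525.0 g
heavy cream: (2 cup + 2 tbsp = 2.125 cup) × 5/4 × 240 mL/cup = 637.5 mL
soy sauce: (3 cup + 8 tbsp = 3.5 cup) × 5/4 × 255 g/cup ≈ 1115.6 g
cream cheese: 10 oz × 5/4 = 12.5 oz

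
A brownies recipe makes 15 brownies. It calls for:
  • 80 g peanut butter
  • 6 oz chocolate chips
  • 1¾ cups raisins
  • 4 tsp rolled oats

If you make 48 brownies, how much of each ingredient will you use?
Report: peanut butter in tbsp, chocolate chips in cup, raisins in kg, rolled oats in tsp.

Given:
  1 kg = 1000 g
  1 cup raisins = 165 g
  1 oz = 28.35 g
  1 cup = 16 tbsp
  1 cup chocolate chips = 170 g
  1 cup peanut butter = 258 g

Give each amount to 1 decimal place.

Scaling factor: 48/15 = 16/5 = 3.2.
peanut butter: 80 g × 16/5 ÷ 258 g/cup × 16 tbsp/cup ≈ 15.9 tbsp
chocolate chips: 6 oz × 16/5 × 28.35 g/oz ÷ 170 g/cup ≈ 3.2 cup
raisins: 1.75 cup × 16/5 × 165 g/cup ÷ 1000 g/kg ≈ 0.9 kg
rolled oats: 4 tsp × 16/5 = 12.8 tsp

peanut butter: 15.9 tbsp; chocolate chips: 3.2 cup; raisins: 0.9 kg; rolled oats: 12.8 tsp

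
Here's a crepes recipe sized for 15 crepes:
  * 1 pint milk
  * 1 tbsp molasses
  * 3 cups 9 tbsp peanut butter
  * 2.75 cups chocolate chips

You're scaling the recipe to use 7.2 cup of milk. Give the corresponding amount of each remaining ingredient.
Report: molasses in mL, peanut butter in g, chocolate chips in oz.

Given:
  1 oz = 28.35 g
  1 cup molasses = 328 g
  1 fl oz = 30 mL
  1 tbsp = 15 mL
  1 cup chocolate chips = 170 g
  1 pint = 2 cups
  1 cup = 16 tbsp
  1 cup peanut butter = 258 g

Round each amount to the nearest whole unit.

molasses: 54 mL; peanut butter: 3309 g; chocolate chips: 59 oz

The original recipe has 2 cup of milk, so the scaling factor is 7.2 ÷ 2 = 18/5 = 3.6.
molasses: 1 tbsp × 18/5 × 15 mL/tbsp = 54 mL
peanut butter: (3 cup + 9 tbsp = 3.5625 cup) × 18/5 × 258 g/cup ≈ 3309 g
chocolate chips: 2.75 cup × 18/5 × 170 g/cup ÷ 28.35 g/oz ≈ 59 oz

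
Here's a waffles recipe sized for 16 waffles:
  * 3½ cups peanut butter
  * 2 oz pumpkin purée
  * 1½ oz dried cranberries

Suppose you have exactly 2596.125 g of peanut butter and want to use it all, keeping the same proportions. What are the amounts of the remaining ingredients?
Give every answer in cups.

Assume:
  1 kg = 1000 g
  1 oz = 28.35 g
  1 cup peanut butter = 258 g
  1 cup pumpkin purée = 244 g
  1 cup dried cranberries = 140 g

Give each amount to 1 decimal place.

The original recipe has 903 g of peanut butter, so the scaling factor is 2596.125 ÷ 903 = 23/8 = 2.875.
pumpkin purée: 2 oz × 23/8 × 28.35 g/oz ÷ 244 g/cup ≈ 0.7 cup
dried cranberries: 1.5 oz × 23/8 × 28.35 g/oz ÷ 140 g/cup ≈ 0.9 cup

pumpkin purée: 0.7 cup; dried cranberries: 0.9 cup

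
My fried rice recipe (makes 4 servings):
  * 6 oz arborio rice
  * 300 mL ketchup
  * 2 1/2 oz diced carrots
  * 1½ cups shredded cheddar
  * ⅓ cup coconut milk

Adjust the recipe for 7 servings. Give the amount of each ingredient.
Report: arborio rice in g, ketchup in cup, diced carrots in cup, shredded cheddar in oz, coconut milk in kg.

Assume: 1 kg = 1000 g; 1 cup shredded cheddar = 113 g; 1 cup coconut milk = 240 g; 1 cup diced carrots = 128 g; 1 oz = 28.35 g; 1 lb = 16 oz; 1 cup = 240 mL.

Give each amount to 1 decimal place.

arborio rice: 297.7 g; ketchup: 2.2 cup; diced carrots: 1.0 cup; shredded cheddar: 10.5 oz; coconut milk: 0.1 kg

Scaling factor: 7/4 = 1.75.
arborio rice: 6 oz × 7/4 × 28.35 g/oz ≈ 297.7 g
ketchup: 300 mL × 7/4 ÷ 240 mL/cup ≈ 2.2 cup
diced carrots: 2.5 oz × 7/4 × 28.35 g/oz ÷ 128 g/cup ≈ 1.0 cup
shredded cheddar: 1.5 cup × 7/4 × 113 g/cup ÷ 28.35 g/oz ≈ 10.5 oz
coconut milk: 1/3 cup × 7/4 × 240 g/cup ÷ 1000 g/kg ≈ 0.1 kg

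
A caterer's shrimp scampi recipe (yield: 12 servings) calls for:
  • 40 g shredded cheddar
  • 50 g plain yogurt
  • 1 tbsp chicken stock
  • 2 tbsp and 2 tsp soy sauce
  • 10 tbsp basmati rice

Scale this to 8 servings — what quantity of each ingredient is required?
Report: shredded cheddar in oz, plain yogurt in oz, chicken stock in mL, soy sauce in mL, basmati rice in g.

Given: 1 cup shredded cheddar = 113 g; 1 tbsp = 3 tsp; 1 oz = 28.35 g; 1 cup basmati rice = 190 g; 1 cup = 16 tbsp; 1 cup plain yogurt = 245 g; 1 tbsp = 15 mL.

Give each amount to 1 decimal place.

shredded cheddar: 0.9 oz; plain yogurt: 1.2 oz; chicken stock: 10.0 mL; soy sauce: 26.7 mL; basmati rice: 79.2 g

Scaling factor: 8/12 = 2/3.
shredded cheddar: 40 g × 2/3 ÷ 28.35 g/oz ≈ 0.9 oz
plain yogurt: 50 g × 2/3 ÷ 28.35 g/oz ≈ 1.2 oz
chicken stock: 1 tbsp × 2/3 × 15 mL/tbsp = 10.0 mL
soy sauce: (2 tbsp + 2 tsp = 8/3 tbsp) × 2/3 × 15 mL/tbsp ≈ 26.7 mL
basmati rice: 10 tbsp × 2/3 ÷ 16 tbsp/cup × 190 g/cup ≈ 79.2 g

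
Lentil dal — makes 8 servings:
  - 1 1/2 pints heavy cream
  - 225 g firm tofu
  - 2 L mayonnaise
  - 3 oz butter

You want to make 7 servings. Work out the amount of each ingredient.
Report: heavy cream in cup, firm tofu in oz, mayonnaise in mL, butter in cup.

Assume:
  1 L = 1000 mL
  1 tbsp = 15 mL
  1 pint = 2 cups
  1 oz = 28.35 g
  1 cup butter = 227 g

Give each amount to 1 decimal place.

Scaling factor: 7/8 = 0.875.
heavy cream: 1.5 pint × 7/8 × 2 cup/pint ≈ 2.6 cup
firm tofu: 225 g × 7/8 ÷ 28.35 g/oz ≈ 6.9 oz
mayonnaise: 2 L × 7/8 × 1000 mL/L = 1750.0 mL
butter: 3 oz × 7/8 × 28.35 g/oz ÷ 227 g/cup ≈ 0.3 cup

heavy cream: 2.6 cup; firm tofu: 6.9 oz; mayonnaise: 1750.0 mL; butter: 0.3 cup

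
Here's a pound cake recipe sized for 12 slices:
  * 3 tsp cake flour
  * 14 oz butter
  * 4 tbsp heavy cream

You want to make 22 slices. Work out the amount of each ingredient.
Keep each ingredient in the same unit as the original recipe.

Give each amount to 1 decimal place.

Scaling factor: 22/12 = 11/6.
cake flour: 3 tsp × 11/6 = 5.5 tsp
butter: 14 oz × 11/6 ≈ 25.7 oz
heavy cream: 4 tbsp × 11/6 ≈ 7.3 tbsp

cake flour: 5.5 tsp; butter: 25.7 oz; heavy cream: 7.3 tbsp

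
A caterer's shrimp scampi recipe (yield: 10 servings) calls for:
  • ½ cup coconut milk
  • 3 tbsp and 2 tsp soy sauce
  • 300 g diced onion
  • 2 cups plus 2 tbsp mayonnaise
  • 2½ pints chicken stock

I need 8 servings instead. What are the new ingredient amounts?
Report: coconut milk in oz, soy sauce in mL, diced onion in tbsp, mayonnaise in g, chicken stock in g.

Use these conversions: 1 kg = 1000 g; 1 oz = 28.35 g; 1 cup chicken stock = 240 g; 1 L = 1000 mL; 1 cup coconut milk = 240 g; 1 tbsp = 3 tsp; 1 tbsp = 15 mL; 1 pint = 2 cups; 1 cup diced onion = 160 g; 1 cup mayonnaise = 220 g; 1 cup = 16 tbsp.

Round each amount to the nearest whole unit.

coconut milk: 3 oz; soy sauce: 44 mL; diced onion: 24 tbsp; mayonnaise: 374 g; chicken stock: 960 g

Scaling factor: 8/10 = 4/5 = 0.8.
coconut milk: 0.5 cup × 4/5 × 240 g/cup ÷ 28.35 g/oz ≈ 3 oz
soy sauce: (3 tbsp + 2 tsp = 11/3 tbsp) × 4/5 × 15 mL/tbsp = 44 mL
diced onion: 300 g × 4/5 ÷ 160 g/cup × 16 tbsp/cup = 24 tbsp
mayonnaise: (2 cup + 2 tbsp = 2.125 cup) × 4/5 × 220 g/cup = 374 g
chicken stock: 2.5 pint × 4/5 × 2 cup/pint × 240 g/cup = 960 g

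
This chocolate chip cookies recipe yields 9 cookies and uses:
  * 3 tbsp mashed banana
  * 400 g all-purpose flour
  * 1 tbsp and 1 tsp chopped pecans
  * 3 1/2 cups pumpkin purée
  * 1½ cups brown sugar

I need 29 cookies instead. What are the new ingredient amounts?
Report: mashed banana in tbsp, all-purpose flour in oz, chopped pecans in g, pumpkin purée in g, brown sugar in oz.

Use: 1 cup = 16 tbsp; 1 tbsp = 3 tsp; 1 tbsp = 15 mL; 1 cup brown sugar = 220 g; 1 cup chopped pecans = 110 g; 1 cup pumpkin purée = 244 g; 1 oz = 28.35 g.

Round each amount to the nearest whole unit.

mashed banana: 10 tbsp; all-purpose flour: 45 oz; chopped pecans: 30 g; pumpkin purée: 2752 g; brown sugar: 38 oz

Scaling factor: 29/9.
mashed banana: 3 tbsp × 29/9 ≈ 10 tbsp
all-purpose flour: 400 g × 29/9 ÷ 28.35 g/oz ≈ 45 oz
chopped pecans: (1 tbsp + 1 tsp = 4/3 tbsp) × 29/9 ÷ 16 tbsp/cup × 110 g/cup ≈ 30 g
pumpkin purée: 3.5 cup × 29/9 × 244 g/cup ≈ 2752 g
brown sugar: 1.5 cup × 29/9 × 220 g/cup ÷ 28.35 g/oz ≈ 38 oz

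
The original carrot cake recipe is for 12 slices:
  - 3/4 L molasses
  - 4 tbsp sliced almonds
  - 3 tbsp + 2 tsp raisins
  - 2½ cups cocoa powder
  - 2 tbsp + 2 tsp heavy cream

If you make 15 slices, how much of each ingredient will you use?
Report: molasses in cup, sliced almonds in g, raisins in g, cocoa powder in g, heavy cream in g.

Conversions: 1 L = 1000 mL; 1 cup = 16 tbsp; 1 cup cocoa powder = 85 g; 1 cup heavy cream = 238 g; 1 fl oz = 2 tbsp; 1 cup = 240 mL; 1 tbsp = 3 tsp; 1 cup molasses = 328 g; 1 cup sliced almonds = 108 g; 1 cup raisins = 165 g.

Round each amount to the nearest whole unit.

Scaling factor: 15/12 = 5/4 = 1.25.
molasses: 0.75 L × 5/4 × 1000 mL/L ÷ 240 mL/cup ≈ 4 cup
sliced almonds: 4 tbsp × 5/4 ÷ 16 tbsp/cup × 108 g/cup ≈ 34 g
raisins: (3 tbsp + 2 tsp = 11/3 tbsp) × 5/4 ÷ 16 tbsp/cup × 165 g/cup ≈ 47 g
cocoa powder: 2.5 cup × 5/4 × 85 g/cup ≈ 266 g
heavy cream: (2 tbsp + 2 tsp = 8/3 tbsp) × 5/4 ÷ 16 tbsp/cup × 238 g/cup ≈ 50 g

molasses: 4 cup; sliced almonds: 34 g; raisins: 47 g; cocoa powder: 266 g; heavy cream: 50 g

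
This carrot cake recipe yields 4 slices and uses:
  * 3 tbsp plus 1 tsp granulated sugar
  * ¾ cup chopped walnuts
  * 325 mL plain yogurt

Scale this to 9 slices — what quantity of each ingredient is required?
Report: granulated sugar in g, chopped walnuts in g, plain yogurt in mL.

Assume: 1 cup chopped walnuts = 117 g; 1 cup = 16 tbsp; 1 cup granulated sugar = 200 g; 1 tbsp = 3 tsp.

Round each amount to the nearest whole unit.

Scaling factor: 9/4 = 2.25.
granulated sugar: (3 tbsp + 1 tsp = 10/3 tbsp) × 9/4 ÷ 16 tbsp/cup × 200 g/cup ≈ 94 g
chopped walnuts: 0.75 cup × 9/4 × 117 g/cup ≈ 197 g
plain yogurt: 325 mL × 9/4 ≈ 731 mL

granulated sugar: 94 g; chopped walnuts: 197 g; plain yogurt: 731 mL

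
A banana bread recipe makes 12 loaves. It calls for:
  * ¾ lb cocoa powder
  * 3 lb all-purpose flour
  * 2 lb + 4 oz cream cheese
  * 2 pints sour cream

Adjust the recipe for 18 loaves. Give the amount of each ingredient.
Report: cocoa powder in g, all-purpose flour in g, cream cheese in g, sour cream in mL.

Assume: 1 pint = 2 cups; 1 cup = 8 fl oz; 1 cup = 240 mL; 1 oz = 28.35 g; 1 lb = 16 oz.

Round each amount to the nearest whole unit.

cocoa powder: 510 g; all-purpose flour: 2041 g; cream cheese: 1531 g; sour cream: 1440 mL

Scaling factor: 18/12 = 3/2 = 1.5.
cocoa powder: 0.75 lb × 3/2 × 16 oz/lb × 28.35 g/oz ≈ 510 g
all-purpose flour: 3 lb × 3/2 × 16 oz/lb × 28.35 g/oz ≈ 2041 g
cream cheese: (2 lb + 4 oz = 2.25 lb) × 3/2 × 16 oz/lb × 28.35 g/oz ≈ 1531 g
sour cream: 2 pint × 3/2 × 2 cup/pint × 240 mL/cup = 1440 mL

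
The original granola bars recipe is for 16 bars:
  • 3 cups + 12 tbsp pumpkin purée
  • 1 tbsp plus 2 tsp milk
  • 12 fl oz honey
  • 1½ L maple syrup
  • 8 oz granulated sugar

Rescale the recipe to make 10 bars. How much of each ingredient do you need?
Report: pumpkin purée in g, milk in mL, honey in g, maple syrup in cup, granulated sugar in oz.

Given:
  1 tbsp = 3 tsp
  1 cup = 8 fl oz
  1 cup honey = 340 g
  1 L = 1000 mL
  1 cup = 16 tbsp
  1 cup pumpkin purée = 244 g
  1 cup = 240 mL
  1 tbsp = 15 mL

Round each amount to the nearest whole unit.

pumpkin purée: 572 g; milk: 16 mL; honey: 319 g; maple syrup: 4 cup; granulated sugar: 5 oz

Scaling factor: 10/16 = 5/8 = 0.625.
pumpkin purée: (3 cup + 12 tbsp = 3.75 cup) × 5/8 × 244 g/cup ≈ 572 g
milk: (1 tbsp + 2 tsp = 5/3 tbsp) × 5/8 × 15 mL/tbsp ≈ 16 mL
honey: 12 fl oz × 5/8 ÷ 8 fl oz/cup × 340 g/cup ≈ 319 g
maple syrup: 1.5 L × 5/8 × 1000 mL/L ÷ 240 mL/cup ≈ 4 cup
granulated sugar: 8 oz × 5/8 = 5 oz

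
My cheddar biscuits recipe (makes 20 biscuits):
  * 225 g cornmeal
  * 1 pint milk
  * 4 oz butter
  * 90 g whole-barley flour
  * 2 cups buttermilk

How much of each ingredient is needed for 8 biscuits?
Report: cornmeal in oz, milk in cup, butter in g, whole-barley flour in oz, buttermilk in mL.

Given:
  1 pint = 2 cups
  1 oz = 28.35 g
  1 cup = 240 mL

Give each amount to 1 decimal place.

Scaling factor: 8/20 = 2/5 = 0.4.
cornmeal: 225 g × 2/5 ÷ 28.35 g/oz ≈ 3.2 oz
milk: 1 pint × 2/5 × 2 cup/pint = 0.8 cup
butter: 4 oz × 2/5 × 28.35 g/oz ≈ 45.4 g
whole-barley flour: 90 g × 2/5 ÷ 28.35 g/oz ≈ 1.3 oz
buttermilk: 2 cup × 2/5 × 240 mL/cup = 192.0 mL

cornmeal: 3.2 oz; milk: 0.8 cup; butter: 45.4 g; whole-barley flour: 1.3 oz; buttermilk: 192.0 mL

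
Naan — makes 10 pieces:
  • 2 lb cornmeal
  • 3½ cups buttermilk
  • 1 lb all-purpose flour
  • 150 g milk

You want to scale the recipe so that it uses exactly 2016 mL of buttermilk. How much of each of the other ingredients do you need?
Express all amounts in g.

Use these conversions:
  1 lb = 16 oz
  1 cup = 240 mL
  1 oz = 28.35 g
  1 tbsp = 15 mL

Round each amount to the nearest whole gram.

The original recipe has 840 mL of buttermilk, so the scaling factor is 2016 ÷ 840 = 12/5 = 2.4.
cornmeal: 2 lb × 12/5 × 16 oz/lb × 28.35 g/oz ≈ 2177 g
all-purpose flour: 1 lb × 12/5 × 16 oz/lb × 28.35 g/oz ≈ 1089 g
milk: 150 g × 12/5 = 360 g

cornmeal: 2177 g; all-purpose flour: 1089 g; milk: 360 g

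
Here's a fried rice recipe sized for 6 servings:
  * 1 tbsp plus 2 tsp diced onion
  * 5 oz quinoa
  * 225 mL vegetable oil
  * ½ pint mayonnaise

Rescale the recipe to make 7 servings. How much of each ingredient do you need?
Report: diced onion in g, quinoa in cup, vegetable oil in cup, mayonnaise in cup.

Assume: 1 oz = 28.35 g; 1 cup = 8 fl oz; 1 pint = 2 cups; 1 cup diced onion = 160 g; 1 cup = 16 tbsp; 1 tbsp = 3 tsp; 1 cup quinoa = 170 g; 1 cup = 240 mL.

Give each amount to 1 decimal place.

diced onion: 19.4 g; quinoa: 1.0 cup; vegetable oil: 1.1 cup; mayonnaise: 1.2 cup

Scaling factor: 7/6.
diced onion: (1 tbsp + 2 tsp = 5/3 tbsp) × 7/6 ÷ 16 tbsp/cup × 160 g/cup ≈ 19.4 g
quinoa: 5 oz × 7/6 × 28.35 g/oz ÷ 170 g/cup ≈ 1.0 cup
vegetable oil: 225 mL × 7/6 ÷ 240 mL/cup ≈ 1.1 cup
mayonnaise: 0.5 pint × 7/6 × 2 cup/pint ≈ 1.2 cup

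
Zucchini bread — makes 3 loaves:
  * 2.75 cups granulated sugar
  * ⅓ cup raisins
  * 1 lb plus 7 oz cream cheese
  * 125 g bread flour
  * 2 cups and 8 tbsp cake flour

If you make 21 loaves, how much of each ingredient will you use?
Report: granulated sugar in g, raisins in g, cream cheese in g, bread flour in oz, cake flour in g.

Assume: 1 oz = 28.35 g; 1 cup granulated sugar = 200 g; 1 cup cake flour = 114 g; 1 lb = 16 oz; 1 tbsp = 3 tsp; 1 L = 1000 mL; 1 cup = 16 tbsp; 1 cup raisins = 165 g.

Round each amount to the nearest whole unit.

Scaling factor: 21/3 = 7.
granulated sugar: 2.75 cup × 7 × 200 g/cup = 3850 g
raisins: 1/3 cup × 7 × 165 g/cup = 385 g
cream cheese: (1 lb + 7 oz = 1.4375 lb) × 7 × 16 oz/lb × 28.35 g/oz ≈ 4564 g
bread flour: 125 g × 7 ÷ 28.35 g/oz ≈ 31 oz
cake flour: (2 cup + 8 tbsp = 2.5 cup) × 7 × 114 g/cup = 1995 g

granulated sugar: 3850 g; raisins: 385 g; cream cheese: 4564 g; bread flour: 31 oz; cake flour: 1995 g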